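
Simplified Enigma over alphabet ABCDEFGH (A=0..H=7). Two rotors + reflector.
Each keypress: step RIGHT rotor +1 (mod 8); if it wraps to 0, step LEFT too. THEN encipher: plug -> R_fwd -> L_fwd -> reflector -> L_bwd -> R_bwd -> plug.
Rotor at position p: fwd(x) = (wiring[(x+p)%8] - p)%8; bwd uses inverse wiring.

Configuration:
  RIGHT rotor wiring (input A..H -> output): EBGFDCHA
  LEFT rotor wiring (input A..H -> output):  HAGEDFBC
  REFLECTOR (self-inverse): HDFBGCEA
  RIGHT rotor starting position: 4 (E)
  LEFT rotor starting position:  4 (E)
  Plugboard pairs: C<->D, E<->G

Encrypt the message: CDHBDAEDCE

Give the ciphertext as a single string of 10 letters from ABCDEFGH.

Char 1 ('C'): step: R->5, L=4; C->plug->D->R->H->L->A->refl->H->L'->A->R'->G->plug->E
Char 2 ('D'): step: R->6, L=4; D->plug->C->R->G->L->C->refl->F->L'->C->R'->B->plug->B
Char 3 ('H'): step: R->7, L=4; H->plug->H->R->A->L->H->refl->A->L'->H->R'->D->plug->C
Char 4 ('B'): step: R->0, L->5 (L advanced); B->plug->B->R->B->L->E->refl->G->L'->H->R'->G->plug->E
Char 5 ('D'): step: R->1, L=5; D->plug->C->R->E->L->D->refl->B->L'->F->R'->B->plug->B
Char 6 ('A'): step: R->2, L=5; A->plug->A->R->E->L->D->refl->B->L'->F->R'->E->plug->G
Char 7 ('E'): step: R->3, L=5; E->plug->G->R->G->L->H->refl->A->L'->A->R'->B->plug->B
Char 8 ('D'): step: R->4, L=5; D->plug->C->R->D->L->C->refl->F->L'->C->R'->G->plug->E
Char 9 ('C'): step: R->5, L=5; C->plug->D->R->H->L->G->refl->E->L'->B->R'->F->plug->F
Char 10 ('E'): step: R->6, L=5; E->plug->G->R->F->L->B->refl->D->L'->E->R'->H->plug->H

Answer: EBCEBGBEFH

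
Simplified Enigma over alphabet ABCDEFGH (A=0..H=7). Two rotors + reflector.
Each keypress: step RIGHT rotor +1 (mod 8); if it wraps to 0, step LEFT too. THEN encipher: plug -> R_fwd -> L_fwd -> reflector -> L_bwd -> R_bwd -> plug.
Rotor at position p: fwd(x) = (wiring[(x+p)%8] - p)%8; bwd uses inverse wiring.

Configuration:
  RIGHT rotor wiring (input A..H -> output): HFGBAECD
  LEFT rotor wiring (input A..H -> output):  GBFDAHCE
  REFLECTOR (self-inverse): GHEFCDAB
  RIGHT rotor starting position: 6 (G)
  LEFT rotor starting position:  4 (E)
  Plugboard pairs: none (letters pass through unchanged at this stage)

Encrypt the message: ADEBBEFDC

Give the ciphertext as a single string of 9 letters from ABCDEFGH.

Char 1 ('A'): step: R->7, L=4; A->plug->A->R->E->L->C->refl->E->L'->A->R'->B->plug->B
Char 2 ('D'): step: R->0, L->5 (L advanced); D->plug->D->R->B->L->F->refl->D->L'->H->R'->A->plug->A
Char 3 ('E'): step: R->1, L=5; E->plug->E->R->D->L->B->refl->H->L'->C->R'->G->plug->G
Char 4 ('B'): step: R->2, L=5; B->plug->B->R->H->L->D->refl->F->L'->B->R'->F->plug->F
Char 5 ('B'): step: R->3, L=5; B->plug->B->R->F->L->A->refl->G->L'->G->R'->A->plug->A
Char 6 ('E'): step: R->4, L=5; E->plug->E->R->D->L->B->refl->H->L'->C->R'->G->plug->G
Char 7 ('F'): step: R->5, L=5; F->plug->F->R->B->L->F->refl->D->L'->H->R'->A->plug->A
Char 8 ('D'): step: R->6, L=5; D->plug->D->R->H->L->D->refl->F->L'->B->R'->C->plug->C
Char 9 ('C'): step: R->7, L=5; C->plug->C->R->G->L->G->refl->A->L'->F->R'->G->plug->G

Answer: BAGFAGACG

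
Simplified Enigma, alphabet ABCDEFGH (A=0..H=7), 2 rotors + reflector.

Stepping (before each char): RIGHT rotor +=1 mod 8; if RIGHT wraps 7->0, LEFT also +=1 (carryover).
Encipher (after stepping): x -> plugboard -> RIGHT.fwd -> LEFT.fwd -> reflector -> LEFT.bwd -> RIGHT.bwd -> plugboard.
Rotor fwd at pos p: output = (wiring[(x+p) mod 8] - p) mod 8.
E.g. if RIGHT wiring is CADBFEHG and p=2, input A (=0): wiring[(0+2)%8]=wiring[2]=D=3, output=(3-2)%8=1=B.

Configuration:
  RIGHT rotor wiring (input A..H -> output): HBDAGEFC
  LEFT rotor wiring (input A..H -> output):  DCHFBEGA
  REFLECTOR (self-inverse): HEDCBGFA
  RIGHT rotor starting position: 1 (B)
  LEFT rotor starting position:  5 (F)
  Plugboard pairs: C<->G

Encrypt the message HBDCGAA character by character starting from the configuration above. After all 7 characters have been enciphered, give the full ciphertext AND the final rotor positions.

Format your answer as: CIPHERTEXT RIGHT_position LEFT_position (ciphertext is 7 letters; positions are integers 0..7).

Char 1 ('H'): step: R->2, L=5; H->plug->H->R->H->L->E->refl->B->L'->B->R'->A->plug->A
Char 2 ('B'): step: R->3, L=5; B->plug->B->R->D->L->G->refl->F->L'->E->R'->F->plug->F
Char 3 ('D'): step: R->4, L=5; D->plug->D->R->G->L->A->refl->H->L'->A->R'->B->plug->B
Char 4 ('C'): step: R->5, L=5; C->plug->G->R->D->L->G->refl->F->L'->E->R'->E->plug->E
Char 5 ('G'): step: R->6, L=5; G->plug->C->R->B->L->B->refl->E->L'->H->R'->A->plug->A
Char 6 ('A'): step: R->7, L=5; A->plug->A->R->D->L->G->refl->F->L'->E->R'->D->plug->D
Char 7 ('A'): step: R->0, L->6 (L advanced); A->plug->A->R->H->L->G->refl->F->L'->C->R'->H->plug->H
Final: ciphertext=AFBEADH, RIGHT=0, LEFT=6

Answer: AFBEADH 0 6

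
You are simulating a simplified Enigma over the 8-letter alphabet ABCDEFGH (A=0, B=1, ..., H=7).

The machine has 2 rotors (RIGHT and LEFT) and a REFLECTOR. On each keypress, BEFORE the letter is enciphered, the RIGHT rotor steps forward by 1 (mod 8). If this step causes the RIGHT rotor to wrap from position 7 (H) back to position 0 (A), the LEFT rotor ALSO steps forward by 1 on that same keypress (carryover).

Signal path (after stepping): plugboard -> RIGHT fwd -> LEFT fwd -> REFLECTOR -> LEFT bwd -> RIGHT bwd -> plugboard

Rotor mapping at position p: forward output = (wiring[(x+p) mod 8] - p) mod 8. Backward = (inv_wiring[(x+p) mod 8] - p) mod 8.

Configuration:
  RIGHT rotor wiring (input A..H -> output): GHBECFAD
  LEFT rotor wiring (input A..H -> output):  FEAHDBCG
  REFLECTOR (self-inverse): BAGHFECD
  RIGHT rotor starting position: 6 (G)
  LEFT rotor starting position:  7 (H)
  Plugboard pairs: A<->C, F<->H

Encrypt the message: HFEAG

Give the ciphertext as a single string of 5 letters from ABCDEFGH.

Char 1 ('H'): step: R->7, L=7; H->plug->F->R->D->L->B->refl->A->L'->E->R'->A->plug->C
Char 2 ('F'): step: R->0, L->0 (L advanced); F->plug->H->R->D->L->H->refl->D->L'->E->R'->D->plug->D
Char 3 ('E'): step: R->1, L=0; E->plug->E->R->E->L->D->refl->H->L'->D->R'->C->plug->A
Char 4 ('A'): step: R->2, L=0; A->plug->C->R->A->L->F->refl->E->L'->B->R'->F->plug->H
Char 5 ('G'): step: R->3, L=0; G->plug->G->R->E->L->D->refl->H->L'->D->R'->F->plug->H

Answer: CDAHH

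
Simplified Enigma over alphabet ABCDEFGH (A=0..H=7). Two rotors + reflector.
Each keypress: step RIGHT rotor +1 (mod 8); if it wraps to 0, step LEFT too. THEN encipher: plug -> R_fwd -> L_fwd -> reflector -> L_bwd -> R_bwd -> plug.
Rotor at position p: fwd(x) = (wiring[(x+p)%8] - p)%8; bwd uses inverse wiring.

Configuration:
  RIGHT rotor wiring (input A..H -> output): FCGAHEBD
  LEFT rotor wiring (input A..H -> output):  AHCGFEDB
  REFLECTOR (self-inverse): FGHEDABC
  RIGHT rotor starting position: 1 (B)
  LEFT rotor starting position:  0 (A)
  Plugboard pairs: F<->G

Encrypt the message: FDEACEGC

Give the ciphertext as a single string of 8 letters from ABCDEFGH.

Char 1 ('F'): step: R->2, L=0; F->plug->G->R->D->L->G->refl->B->L'->H->R'->E->plug->E
Char 2 ('D'): step: R->3, L=0; D->plug->D->R->G->L->D->refl->E->L'->F->R'->A->plug->A
Char 3 ('E'): step: R->4, L=0; E->plug->E->R->B->L->H->refl->C->L'->C->R'->G->plug->F
Char 4 ('A'): step: R->5, L=0; A->plug->A->R->H->L->B->refl->G->L'->D->R'->G->plug->F
Char 5 ('C'): step: R->6, L=0; C->plug->C->R->H->L->B->refl->G->L'->D->R'->A->plug->A
Char 6 ('E'): step: R->7, L=0; E->plug->E->R->B->L->H->refl->C->L'->C->R'->H->plug->H
Char 7 ('G'): step: R->0, L->1 (L advanced); G->plug->F->R->E->L->D->refl->E->L'->D->R'->H->plug->H
Char 8 ('C'): step: R->1, L=1; C->plug->C->R->H->L->H->refl->C->L'->F->R'->B->plug->B

Answer: EAFFAHHB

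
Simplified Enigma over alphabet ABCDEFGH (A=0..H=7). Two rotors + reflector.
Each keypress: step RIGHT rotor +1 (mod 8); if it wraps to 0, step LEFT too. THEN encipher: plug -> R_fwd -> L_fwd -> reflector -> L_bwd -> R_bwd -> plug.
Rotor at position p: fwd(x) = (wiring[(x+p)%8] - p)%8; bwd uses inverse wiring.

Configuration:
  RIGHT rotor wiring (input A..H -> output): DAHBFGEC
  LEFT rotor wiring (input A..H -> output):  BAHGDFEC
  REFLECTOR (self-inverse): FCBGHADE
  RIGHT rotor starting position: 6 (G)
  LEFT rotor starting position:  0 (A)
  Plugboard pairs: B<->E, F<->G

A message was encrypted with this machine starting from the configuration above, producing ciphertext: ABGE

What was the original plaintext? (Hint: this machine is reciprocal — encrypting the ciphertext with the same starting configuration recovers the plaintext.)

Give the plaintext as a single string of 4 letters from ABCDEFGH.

Char 1 ('A'): step: R->7, L=0; A->plug->A->R->D->L->G->refl->D->L'->E->R'->B->plug->E
Char 2 ('B'): step: R->0, L->1 (L advanced); B->plug->E->R->F->L->D->refl->G->L'->B->R'->D->plug->D
Char 3 ('G'): step: R->1, L=1; G->plug->F->R->D->L->C->refl->B->L'->G->R'->B->plug->E
Char 4 ('E'): step: R->2, L=1; E->plug->B->R->H->L->A->refl->F->L'->C->R'->E->plug->B

Answer: EDEB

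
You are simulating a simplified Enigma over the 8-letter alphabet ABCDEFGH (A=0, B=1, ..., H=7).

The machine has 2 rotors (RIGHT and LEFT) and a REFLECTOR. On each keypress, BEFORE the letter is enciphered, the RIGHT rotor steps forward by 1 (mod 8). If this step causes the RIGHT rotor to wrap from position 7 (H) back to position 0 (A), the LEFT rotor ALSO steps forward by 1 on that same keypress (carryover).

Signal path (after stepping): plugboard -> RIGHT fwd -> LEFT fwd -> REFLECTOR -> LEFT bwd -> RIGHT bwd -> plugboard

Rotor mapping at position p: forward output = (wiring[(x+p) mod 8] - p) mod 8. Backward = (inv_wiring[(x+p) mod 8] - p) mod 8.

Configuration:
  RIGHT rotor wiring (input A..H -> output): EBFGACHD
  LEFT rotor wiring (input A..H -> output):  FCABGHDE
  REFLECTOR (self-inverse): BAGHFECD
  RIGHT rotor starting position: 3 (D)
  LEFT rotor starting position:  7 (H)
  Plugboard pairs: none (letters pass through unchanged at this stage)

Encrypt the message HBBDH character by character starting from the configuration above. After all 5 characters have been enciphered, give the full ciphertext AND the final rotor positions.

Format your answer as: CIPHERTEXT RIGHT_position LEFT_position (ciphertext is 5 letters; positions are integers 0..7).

Answer: FAGGF 0 0

Derivation:
Char 1 ('H'): step: R->4, L=7; H->plug->H->R->C->L->D->refl->H->L'->F->R'->F->plug->F
Char 2 ('B'): step: R->5, L=7; B->plug->B->R->C->L->D->refl->H->L'->F->R'->A->plug->A
Char 3 ('B'): step: R->6, L=7; B->plug->B->R->F->L->H->refl->D->L'->C->R'->G->plug->G
Char 4 ('D'): step: R->7, L=7; D->plug->D->R->G->L->A->refl->B->L'->D->R'->G->plug->G
Char 5 ('H'): step: R->0, L->0 (L advanced); H->plug->H->R->D->L->B->refl->A->L'->C->R'->F->plug->F
Final: ciphertext=FAGGF, RIGHT=0, LEFT=0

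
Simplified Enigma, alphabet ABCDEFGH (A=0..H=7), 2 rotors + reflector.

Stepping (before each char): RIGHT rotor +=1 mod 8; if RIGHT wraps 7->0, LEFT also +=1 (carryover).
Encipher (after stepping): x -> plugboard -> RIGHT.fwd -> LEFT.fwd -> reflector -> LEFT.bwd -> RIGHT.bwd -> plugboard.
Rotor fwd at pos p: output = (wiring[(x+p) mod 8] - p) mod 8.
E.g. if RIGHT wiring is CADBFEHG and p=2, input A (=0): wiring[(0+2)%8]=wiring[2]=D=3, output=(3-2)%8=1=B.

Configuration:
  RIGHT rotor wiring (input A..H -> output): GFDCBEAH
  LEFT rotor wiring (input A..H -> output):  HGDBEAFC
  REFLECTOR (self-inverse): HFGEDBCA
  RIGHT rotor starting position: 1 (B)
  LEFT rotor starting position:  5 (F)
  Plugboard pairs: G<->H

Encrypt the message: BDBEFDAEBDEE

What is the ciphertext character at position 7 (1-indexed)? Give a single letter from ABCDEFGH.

Char 1 ('B'): step: R->2, L=5; B->plug->B->R->A->L->D->refl->E->L'->G->R'->E->plug->E
Char 2 ('D'): step: R->3, L=5; D->plug->D->R->F->L->G->refl->C->L'->D->R'->F->plug->F
Char 3 ('B'): step: R->4, L=5; B->plug->B->R->A->L->D->refl->E->L'->G->R'->H->plug->G
Char 4 ('E'): step: R->5, L=5; E->plug->E->R->A->L->D->refl->E->L'->G->R'->F->plug->F
Char 5 ('F'): step: R->6, L=5; F->plug->F->R->E->L->B->refl->F->L'->C->R'->A->plug->A
Char 6 ('D'): step: R->7, L=5; D->plug->D->R->E->L->B->refl->F->L'->C->R'->F->plug->F
Char 7 ('A'): step: R->0, L->6 (L advanced); A->plug->A->R->G->L->G->refl->C->L'->H->R'->H->plug->G

G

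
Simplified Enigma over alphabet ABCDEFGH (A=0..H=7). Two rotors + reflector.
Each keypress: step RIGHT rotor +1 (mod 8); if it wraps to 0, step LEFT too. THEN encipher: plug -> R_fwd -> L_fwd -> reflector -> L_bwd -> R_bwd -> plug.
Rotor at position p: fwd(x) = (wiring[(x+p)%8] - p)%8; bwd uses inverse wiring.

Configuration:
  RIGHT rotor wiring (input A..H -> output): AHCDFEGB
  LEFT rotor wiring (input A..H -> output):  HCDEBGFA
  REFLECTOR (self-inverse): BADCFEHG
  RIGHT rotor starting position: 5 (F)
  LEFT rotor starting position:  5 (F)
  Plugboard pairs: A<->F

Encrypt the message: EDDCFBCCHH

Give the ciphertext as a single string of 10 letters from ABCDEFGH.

Answer: GFAHHHHDDF

Derivation:
Char 1 ('E'): step: R->6, L=5; E->plug->E->R->E->L->F->refl->E->L'->H->R'->G->plug->G
Char 2 ('D'): step: R->7, L=5; D->plug->D->R->D->L->C->refl->D->L'->C->R'->A->plug->F
Char 3 ('D'): step: R->0, L->6 (L advanced); D->plug->D->R->D->L->E->refl->F->L'->E->R'->F->plug->A
Char 4 ('C'): step: R->1, L=6; C->plug->C->R->C->L->B->refl->A->L'->H->R'->H->plug->H
Char 5 ('F'): step: R->2, L=6; F->plug->A->R->A->L->H->refl->G->L'->F->R'->H->plug->H
Char 6 ('B'): step: R->3, L=6; B->plug->B->R->C->L->B->refl->A->L'->H->R'->H->plug->H
Char 7 ('C'): step: R->4, L=6; C->plug->C->R->C->L->B->refl->A->L'->H->R'->H->plug->H
Char 8 ('C'): step: R->5, L=6; C->plug->C->R->E->L->F->refl->E->L'->D->R'->D->plug->D
Char 9 ('H'): step: R->6, L=6; H->plug->H->R->G->L->D->refl->C->L'->B->R'->D->plug->D
Char 10 ('H'): step: R->7, L=6; H->plug->H->R->H->L->A->refl->B->L'->C->R'->A->plug->F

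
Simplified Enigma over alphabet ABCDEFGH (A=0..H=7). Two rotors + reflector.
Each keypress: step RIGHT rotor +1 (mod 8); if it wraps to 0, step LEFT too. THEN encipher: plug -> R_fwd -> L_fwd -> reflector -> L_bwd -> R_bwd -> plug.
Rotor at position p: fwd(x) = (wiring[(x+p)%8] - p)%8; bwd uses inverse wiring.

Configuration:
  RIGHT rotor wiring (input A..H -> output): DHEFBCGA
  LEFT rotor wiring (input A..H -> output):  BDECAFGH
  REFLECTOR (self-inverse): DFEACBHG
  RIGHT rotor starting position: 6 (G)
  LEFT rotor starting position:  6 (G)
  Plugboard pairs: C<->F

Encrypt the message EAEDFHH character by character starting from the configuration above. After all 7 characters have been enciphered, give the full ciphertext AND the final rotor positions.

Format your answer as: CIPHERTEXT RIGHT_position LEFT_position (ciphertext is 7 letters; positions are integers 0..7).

Char 1 ('E'): step: R->7, L=6; E->plug->E->R->G->L->C->refl->E->L'->F->R'->D->plug->D
Char 2 ('A'): step: R->0, L->7 (L advanced); A->plug->A->R->D->L->F->refl->B->L'->F->R'->D->plug->D
Char 3 ('E'): step: R->1, L=7; E->plug->E->R->B->L->C->refl->E->L'->C->R'->H->plug->H
Char 4 ('D'): step: R->2, L=7; D->plug->D->R->A->L->A->refl->D->L'->E->R'->E->plug->E
Char 5 ('F'): step: R->3, L=7; F->plug->C->R->H->L->H->refl->G->L'->G->R'->B->plug->B
Char 6 ('H'): step: R->4, L=7; H->plug->H->R->B->L->C->refl->E->L'->C->R'->C->plug->F
Char 7 ('H'): step: R->5, L=7; H->plug->H->R->E->L->D->refl->A->L'->A->R'->G->plug->G
Final: ciphertext=DDHEBFG, RIGHT=5, LEFT=7

Answer: DDHEBFG 5 7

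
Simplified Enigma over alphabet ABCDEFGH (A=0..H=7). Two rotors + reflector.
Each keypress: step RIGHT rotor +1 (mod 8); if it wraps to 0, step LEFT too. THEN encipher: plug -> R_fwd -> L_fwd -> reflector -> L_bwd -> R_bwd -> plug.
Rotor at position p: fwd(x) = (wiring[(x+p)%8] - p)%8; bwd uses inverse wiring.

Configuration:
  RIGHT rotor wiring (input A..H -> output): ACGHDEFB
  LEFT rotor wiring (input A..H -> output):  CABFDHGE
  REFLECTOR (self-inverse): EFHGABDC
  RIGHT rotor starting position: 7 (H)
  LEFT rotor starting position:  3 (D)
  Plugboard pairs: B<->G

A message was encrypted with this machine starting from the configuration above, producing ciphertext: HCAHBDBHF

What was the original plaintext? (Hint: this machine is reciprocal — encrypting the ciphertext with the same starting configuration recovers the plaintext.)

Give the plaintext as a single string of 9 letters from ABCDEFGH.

Char 1 ('H'): step: R->0, L->4 (L advanced); H->plug->H->R->B->L->D->refl->G->L'->E->R'->F->plug->F
Char 2 ('C'): step: R->1, L=4; C->plug->C->R->G->L->F->refl->B->L'->H->R'->H->plug->H
Char 3 ('A'): step: R->2, L=4; A->plug->A->R->E->L->G->refl->D->L'->B->R'->C->plug->C
Char 4 ('H'): step: R->3, L=4; H->plug->H->R->D->L->A->refl->E->L'->F->R'->F->plug->F
Char 5 ('B'): step: R->4, L=4; B->plug->G->R->C->L->C->refl->H->L'->A->R'->B->plug->G
Char 6 ('D'): step: R->5, L=4; D->plug->D->R->D->L->A->refl->E->L'->F->R'->E->plug->E
Char 7 ('B'): step: R->6, L=4; B->plug->G->R->F->L->E->refl->A->L'->D->R'->B->plug->G
Char 8 ('H'): step: R->7, L=4; H->plug->H->R->G->L->F->refl->B->L'->H->R'->D->plug->D
Char 9 ('F'): step: R->0, L->5 (L advanced); F->plug->F->R->E->L->D->refl->G->L'->H->R'->D->plug->D

Answer: FHCFGEGDD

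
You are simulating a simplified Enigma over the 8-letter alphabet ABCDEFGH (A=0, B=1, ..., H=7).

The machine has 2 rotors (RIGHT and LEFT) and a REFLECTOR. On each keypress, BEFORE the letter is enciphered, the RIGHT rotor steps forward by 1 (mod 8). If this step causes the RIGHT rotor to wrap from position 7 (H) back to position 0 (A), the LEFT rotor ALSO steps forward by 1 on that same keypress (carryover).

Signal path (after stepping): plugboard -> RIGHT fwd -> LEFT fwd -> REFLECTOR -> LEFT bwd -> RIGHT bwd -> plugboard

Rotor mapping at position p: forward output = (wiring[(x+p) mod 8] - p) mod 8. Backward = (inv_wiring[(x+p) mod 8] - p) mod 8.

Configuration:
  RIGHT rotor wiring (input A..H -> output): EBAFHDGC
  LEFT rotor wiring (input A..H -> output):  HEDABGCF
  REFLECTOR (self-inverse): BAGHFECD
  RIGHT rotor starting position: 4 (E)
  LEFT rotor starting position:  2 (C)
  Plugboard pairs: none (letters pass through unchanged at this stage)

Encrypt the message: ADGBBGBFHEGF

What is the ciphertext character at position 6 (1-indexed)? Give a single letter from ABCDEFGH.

Char 1 ('A'): step: R->5, L=2; A->plug->A->R->G->L->F->refl->E->L'->D->R'->F->plug->F
Char 2 ('D'): step: R->6, L=2; D->plug->D->R->D->L->E->refl->F->L'->G->R'->C->plug->C
Char 3 ('G'): step: R->7, L=2; G->plug->G->R->E->L->A->refl->B->L'->A->R'->F->plug->F
Char 4 ('B'): step: R->0, L->3 (L advanced); B->plug->B->R->B->L->G->refl->C->L'->E->R'->A->plug->A
Char 5 ('B'): step: R->1, L=3; B->plug->B->R->H->L->A->refl->B->L'->G->R'->D->plug->D
Char 6 ('G'): step: R->2, L=3; G->plug->G->R->C->L->D->refl->H->L'->D->R'->B->plug->B

B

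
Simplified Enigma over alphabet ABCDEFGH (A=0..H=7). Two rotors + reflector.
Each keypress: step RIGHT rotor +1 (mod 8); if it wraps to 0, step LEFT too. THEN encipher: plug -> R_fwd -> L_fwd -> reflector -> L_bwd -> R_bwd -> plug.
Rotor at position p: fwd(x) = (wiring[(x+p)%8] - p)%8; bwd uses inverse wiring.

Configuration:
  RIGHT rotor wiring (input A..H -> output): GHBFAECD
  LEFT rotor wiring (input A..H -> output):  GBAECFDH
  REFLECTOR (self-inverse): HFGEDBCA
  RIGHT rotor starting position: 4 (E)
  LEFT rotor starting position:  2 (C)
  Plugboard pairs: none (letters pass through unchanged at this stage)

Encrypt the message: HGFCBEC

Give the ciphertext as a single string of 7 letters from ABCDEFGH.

Char 1 ('H'): step: R->5, L=2; H->plug->H->R->D->L->D->refl->E->L'->G->R'->C->plug->C
Char 2 ('G'): step: R->6, L=2; G->plug->G->R->C->L->A->refl->H->L'->H->R'->F->plug->F
Char 3 ('F'): step: R->7, L=2; F->plug->F->R->B->L->C->refl->G->L'->A->R'->C->plug->C
Char 4 ('C'): step: R->0, L->3 (L advanced); C->plug->C->R->B->L->H->refl->A->L'->D->R'->H->plug->H
Char 5 ('B'): step: R->1, L=3; B->plug->B->R->A->L->B->refl->F->L'->H->R'->D->plug->D
Char 6 ('E'): step: R->2, L=3; E->plug->E->R->A->L->B->refl->F->L'->H->R'->A->plug->A
Char 7 ('C'): step: R->3, L=3; C->plug->C->R->B->L->H->refl->A->L'->D->R'->F->plug->F

Answer: CFCHDAF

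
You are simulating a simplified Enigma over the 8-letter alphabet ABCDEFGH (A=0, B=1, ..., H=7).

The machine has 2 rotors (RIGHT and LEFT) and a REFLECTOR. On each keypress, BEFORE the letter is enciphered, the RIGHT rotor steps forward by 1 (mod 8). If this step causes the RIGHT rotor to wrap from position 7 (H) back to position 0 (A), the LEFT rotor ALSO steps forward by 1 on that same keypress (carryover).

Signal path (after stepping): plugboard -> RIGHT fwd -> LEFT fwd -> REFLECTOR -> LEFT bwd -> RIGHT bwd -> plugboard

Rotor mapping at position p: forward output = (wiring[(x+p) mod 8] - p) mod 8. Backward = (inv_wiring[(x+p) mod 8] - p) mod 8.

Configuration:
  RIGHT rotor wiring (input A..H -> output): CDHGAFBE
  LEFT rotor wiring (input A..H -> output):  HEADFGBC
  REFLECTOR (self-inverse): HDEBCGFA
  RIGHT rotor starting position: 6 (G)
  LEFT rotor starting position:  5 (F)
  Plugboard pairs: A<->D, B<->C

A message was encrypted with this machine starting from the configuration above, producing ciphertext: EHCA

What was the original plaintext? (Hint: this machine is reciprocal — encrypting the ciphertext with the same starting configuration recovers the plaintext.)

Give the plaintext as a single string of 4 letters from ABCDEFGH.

Char 1 ('E'): step: R->7, L=5; E->plug->E->R->H->L->A->refl->H->L'->E->R'->C->plug->B
Char 2 ('H'): step: R->0, L->6 (L advanced); H->plug->H->R->E->L->C->refl->E->L'->B->R'->G->plug->G
Char 3 ('C'): step: R->1, L=6; C->plug->B->R->G->L->H->refl->A->L'->H->R'->D->plug->A
Char 4 ('A'): step: R->2, L=6; A->plug->D->R->D->L->G->refl->F->L'->F->R'->A->plug->D

Answer: BGAD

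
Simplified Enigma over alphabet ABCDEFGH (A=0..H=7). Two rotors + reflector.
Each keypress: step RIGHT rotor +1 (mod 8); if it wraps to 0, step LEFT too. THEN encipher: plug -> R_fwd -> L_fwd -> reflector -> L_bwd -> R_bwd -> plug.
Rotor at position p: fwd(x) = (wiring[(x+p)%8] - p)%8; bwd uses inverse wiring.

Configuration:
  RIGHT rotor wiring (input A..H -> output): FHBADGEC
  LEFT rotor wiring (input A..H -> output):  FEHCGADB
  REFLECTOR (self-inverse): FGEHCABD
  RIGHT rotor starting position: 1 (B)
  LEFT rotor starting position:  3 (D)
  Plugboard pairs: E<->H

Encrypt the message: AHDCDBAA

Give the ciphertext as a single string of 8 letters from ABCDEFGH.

Char 1 ('A'): step: R->2, L=3; A->plug->A->R->H->L->E->refl->C->L'->F->R'->H->plug->E
Char 2 ('H'): step: R->3, L=3; H->plug->E->R->H->L->E->refl->C->L'->F->R'->A->plug->A
Char 3 ('D'): step: R->4, L=3; D->plug->D->R->G->L->B->refl->G->L'->E->R'->H->plug->E
Char 4 ('C'): step: R->5, L=3; C->plug->C->R->F->L->C->refl->E->L'->H->R'->B->plug->B
Char 5 ('D'): step: R->6, L=3; D->plug->D->R->B->L->D->refl->H->L'->A->R'->H->plug->E
Char 6 ('B'): step: R->7, L=3; B->plug->B->R->G->L->B->refl->G->L'->E->R'->F->plug->F
Char 7 ('A'): step: R->0, L->4 (L advanced); A->plug->A->R->F->L->A->refl->F->L'->D->R'->E->plug->H
Char 8 ('A'): step: R->1, L=4; A->plug->A->R->G->L->D->refl->H->L'->C->R'->D->plug->D

Answer: EAEBEFHD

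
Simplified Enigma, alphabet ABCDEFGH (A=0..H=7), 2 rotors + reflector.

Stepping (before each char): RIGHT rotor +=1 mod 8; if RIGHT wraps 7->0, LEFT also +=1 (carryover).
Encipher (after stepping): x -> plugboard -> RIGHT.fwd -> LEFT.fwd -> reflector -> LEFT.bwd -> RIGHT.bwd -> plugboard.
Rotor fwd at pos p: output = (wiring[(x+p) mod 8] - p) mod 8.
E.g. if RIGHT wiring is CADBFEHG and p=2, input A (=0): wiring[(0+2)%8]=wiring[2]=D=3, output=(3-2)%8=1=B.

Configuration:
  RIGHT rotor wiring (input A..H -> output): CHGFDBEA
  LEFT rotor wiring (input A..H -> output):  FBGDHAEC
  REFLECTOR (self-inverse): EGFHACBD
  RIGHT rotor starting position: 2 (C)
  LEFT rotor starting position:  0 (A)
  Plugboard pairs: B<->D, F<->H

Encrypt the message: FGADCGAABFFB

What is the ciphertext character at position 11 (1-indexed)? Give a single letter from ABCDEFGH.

Char 1 ('F'): step: R->3, L=0; F->plug->H->R->D->L->D->refl->H->L'->E->R'->G->plug->G
Char 2 ('G'): step: R->4, L=0; G->plug->G->R->C->L->G->refl->B->L'->B->R'->H->plug->F
Char 3 ('A'): step: R->5, L=0; A->plug->A->R->E->L->H->refl->D->L'->D->R'->C->plug->C
Char 4 ('D'): step: R->6, L=0; D->plug->B->R->C->L->G->refl->B->L'->B->R'->D->plug->B
Char 5 ('C'): step: R->7, L=0; C->plug->C->R->A->L->F->refl->C->L'->H->R'->D->plug->B
Char 6 ('G'): step: R->0, L->1 (L advanced); G->plug->G->R->E->L->H->refl->D->L'->F->R'->D->plug->B
Char 7 ('A'): step: R->1, L=1; A->plug->A->R->G->L->B->refl->G->L'->D->R'->F->plug->H
Char 8 ('A'): step: R->2, L=1; A->plug->A->R->E->L->H->refl->D->L'->F->R'->H->plug->F
Char 9 ('B'): step: R->3, L=1; B->plug->D->R->B->L->F->refl->C->L'->C->R'->A->plug->A
Char 10 ('F'): step: R->4, L=1; F->plug->H->R->B->L->F->refl->C->L'->C->R'->G->plug->G
Char 11 ('F'): step: R->5, L=1; F->plug->H->R->G->L->B->refl->G->L'->D->R'->C->plug->C

C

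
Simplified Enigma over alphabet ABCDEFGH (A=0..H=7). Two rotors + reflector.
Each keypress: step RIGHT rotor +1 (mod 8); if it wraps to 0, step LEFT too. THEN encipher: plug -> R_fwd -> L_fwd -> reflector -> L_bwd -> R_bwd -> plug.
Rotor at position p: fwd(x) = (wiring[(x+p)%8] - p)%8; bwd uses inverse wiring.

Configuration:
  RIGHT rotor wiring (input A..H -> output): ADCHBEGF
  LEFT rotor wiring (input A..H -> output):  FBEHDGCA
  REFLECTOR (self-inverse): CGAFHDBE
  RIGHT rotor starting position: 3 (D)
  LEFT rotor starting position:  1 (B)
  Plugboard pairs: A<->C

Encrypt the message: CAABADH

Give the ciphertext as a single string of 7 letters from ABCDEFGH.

Char 1 ('C'): step: R->4, L=1; C->plug->A->R->F->L->B->refl->G->L'->C->R'->C->plug->A
Char 2 ('A'): step: R->5, L=1; A->plug->C->R->A->L->A->refl->C->L'->D->R'->D->plug->D
Char 3 ('A'): step: R->6, L=1; A->plug->C->R->C->L->G->refl->B->L'->F->R'->D->plug->D
Char 4 ('B'): step: R->7, L=1; B->plug->B->R->B->L->D->refl->F->L'->E->R'->C->plug->A
Char 5 ('A'): step: R->0, L->2 (L advanced); A->plug->C->R->C->L->B->refl->G->L'->F->R'->H->plug->H
Char 6 ('D'): step: R->1, L=2; D->plug->D->R->A->L->C->refl->A->L'->E->R'->G->plug->G
Char 7 ('H'): step: R->2, L=2; H->plug->H->R->B->L->F->refl->D->L'->G->R'->G->plug->G

Answer: ADDAHGG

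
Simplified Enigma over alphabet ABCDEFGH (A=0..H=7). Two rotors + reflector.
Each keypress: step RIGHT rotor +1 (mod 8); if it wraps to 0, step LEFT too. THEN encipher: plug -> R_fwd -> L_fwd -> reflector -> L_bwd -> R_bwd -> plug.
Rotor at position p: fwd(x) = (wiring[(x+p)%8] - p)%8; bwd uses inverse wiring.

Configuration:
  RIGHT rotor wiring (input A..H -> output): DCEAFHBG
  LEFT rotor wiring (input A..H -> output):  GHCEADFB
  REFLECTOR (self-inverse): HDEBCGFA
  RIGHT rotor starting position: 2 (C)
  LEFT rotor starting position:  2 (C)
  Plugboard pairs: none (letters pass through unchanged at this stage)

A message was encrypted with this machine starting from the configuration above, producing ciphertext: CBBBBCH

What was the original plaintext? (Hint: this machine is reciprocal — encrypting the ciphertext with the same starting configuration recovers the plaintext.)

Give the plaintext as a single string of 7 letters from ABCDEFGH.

Answer: EHGCCGC

Derivation:
Char 1 ('C'): step: R->3, L=2; C->plug->C->R->E->L->D->refl->B->L'->D->R'->E->plug->E
Char 2 ('B'): step: R->4, L=2; B->plug->B->R->D->L->B->refl->D->L'->E->R'->H->plug->H
Char 3 ('B'): step: R->5, L=2; B->plug->B->R->E->L->D->refl->B->L'->D->R'->G->plug->G
Char 4 ('B'): step: R->6, L=2; B->plug->B->R->A->L->A->refl->H->L'->F->R'->C->plug->C
Char 5 ('B'): step: R->7, L=2; B->plug->B->R->E->L->D->refl->B->L'->D->R'->C->plug->C
Char 6 ('C'): step: R->0, L->3 (L advanced); C->plug->C->R->E->L->G->refl->F->L'->B->R'->G->plug->G
Char 7 ('H'): step: R->1, L=3; H->plug->H->R->C->L->A->refl->H->L'->H->R'->C->plug->C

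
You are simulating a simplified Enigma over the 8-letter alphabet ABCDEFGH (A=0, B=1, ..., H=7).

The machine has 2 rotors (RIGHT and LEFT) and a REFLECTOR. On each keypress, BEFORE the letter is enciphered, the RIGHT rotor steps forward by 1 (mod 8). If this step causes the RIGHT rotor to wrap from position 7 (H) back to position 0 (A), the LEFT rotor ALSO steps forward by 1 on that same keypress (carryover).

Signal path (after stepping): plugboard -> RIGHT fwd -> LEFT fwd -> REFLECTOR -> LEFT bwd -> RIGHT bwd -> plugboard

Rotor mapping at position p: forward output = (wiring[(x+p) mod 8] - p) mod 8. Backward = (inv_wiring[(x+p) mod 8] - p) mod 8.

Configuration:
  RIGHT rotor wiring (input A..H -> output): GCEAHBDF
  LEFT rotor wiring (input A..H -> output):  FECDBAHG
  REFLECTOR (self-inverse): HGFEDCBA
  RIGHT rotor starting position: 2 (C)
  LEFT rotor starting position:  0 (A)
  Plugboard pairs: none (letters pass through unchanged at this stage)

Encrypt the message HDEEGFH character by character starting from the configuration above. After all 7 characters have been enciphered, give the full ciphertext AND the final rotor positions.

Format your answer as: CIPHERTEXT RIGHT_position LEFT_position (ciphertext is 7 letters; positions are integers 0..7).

Answer: FABAFHA 1 1

Derivation:
Char 1 ('H'): step: R->3, L=0; H->plug->H->R->B->L->E->refl->D->L'->D->R'->F->plug->F
Char 2 ('D'): step: R->4, L=0; D->plug->D->R->B->L->E->refl->D->L'->D->R'->A->plug->A
Char 3 ('E'): step: R->5, L=0; E->plug->E->R->F->L->A->refl->H->L'->G->R'->B->plug->B
Char 4 ('E'): step: R->6, L=0; E->plug->E->R->G->L->H->refl->A->L'->F->R'->A->plug->A
Char 5 ('G'): step: R->7, L=0; G->plug->G->R->C->L->C->refl->F->L'->A->R'->F->plug->F
Char 6 ('F'): step: R->0, L->1 (L advanced); F->plug->F->R->B->L->B->refl->G->L'->F->R'->H->plug->H
Char 7 ('H'): step: R->1, L=1; H->plug->H->R->F->L->G->refl->B->L'->B->R'->A->plug->A
Final: ciphertext=FABAFHA, RIGHT=1, LEFT=1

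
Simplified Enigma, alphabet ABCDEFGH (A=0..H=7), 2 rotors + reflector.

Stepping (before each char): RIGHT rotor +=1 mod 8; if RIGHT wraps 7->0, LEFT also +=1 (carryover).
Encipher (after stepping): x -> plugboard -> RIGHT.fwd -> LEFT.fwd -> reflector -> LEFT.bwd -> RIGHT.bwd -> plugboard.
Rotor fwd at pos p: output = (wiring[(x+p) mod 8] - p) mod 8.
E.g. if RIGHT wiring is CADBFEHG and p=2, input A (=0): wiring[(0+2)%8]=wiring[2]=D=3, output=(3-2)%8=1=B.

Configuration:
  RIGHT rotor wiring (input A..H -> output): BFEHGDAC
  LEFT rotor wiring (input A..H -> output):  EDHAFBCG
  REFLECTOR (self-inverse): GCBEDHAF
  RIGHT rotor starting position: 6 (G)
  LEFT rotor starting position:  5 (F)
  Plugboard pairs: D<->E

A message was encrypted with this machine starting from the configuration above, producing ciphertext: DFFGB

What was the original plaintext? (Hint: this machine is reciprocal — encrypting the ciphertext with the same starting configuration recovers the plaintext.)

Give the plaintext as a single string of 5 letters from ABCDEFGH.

Char 1 ('D'): step: R->7, L=5; D->plug->E->R->A->L->E->refl->D->L'->G->R'->C->plug->C
Char 2 ('F'): step: R->0, L->6 (L advanced); F->plug->F->R->D->L->F->refl->H->L'->G->R'->E->plug->D
Char 3 ('F'): step: R->1, L=6; F->plug->F->R->H->L->D->refl->E->L'->A->R'->H->plug->H
Char 4 ('G'): step: R->2, L=6; G->plug->G->R->H->L->D->refl->E->L'->A->R'->F->plug->F
Char 5 ('B'): step: R->3, L=6; B->plug->B->R->D->L->F->refl->H->L'->G->R'->F->plug->F

Answer: CDHFF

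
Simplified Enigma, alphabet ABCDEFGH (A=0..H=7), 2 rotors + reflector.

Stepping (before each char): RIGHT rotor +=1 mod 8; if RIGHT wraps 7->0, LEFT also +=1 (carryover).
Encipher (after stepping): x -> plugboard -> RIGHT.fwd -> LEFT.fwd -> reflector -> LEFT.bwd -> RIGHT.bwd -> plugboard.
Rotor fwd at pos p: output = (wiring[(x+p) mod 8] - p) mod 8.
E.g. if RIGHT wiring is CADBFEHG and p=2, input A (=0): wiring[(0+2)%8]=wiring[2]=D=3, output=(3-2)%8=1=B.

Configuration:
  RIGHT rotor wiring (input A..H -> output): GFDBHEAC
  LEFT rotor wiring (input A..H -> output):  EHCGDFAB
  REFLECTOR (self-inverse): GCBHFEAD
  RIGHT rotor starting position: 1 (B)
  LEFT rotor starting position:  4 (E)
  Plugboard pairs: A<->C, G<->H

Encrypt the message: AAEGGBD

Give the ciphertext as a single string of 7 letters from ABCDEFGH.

Char 1 ('A'): step: R->2, L=4; A->plug->C->R->F->L->D->refl->H->L'->A->R'->F->plug->F
Char 2 ('A'): step: R->3, L=4; A->plug->C->R->B->L->B->refl->C->L'->H->R'->E->plug->E
Char 3 ('E'): step: R->4, L=4; E->plug->E->R->C->L->E->refl->F->L'->D->R'->A->plug->C
Char 4 ('G'): step: R->5, L=4; G->plug->H->R->C->L->E->refl->F->L'->D->R'->B->plug->B
Char 5 ('G'): step: R->6, L=4; G->plug->H->R->G->L->G->refl->A->L'->E->R'->B->plug->B
Char 6 ('B'): step: R->7, L=4; B->plug->B->R->H->L->C->refl->B->L'->B->R'->H->plug->G
Char 7 ('D'): step: R->0, L->5 (L advanced); D->plug->D->R->B->L->D->refl->H->L'->D->R'->C->plug->A

Answer: FECBBGA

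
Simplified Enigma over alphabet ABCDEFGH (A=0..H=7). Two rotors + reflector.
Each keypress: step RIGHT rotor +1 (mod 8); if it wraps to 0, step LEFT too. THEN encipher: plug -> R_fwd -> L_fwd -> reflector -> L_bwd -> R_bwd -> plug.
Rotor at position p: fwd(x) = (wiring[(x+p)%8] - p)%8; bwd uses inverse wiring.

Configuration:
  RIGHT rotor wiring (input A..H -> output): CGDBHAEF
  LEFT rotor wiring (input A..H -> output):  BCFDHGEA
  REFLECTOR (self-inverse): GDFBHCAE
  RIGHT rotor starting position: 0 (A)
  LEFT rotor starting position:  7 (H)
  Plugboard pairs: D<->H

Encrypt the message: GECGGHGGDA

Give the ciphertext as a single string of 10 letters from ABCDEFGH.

Answer: HGGHFDCBBE

Derivation:
Char 1 ('G'): step: R->1, L=7; G->plug->G->R->E->L->E->refl->H->L'->G->R'->D->plug->H
Char 2 ('E'): step: R->2, L=7; E->plug->E->R->C->L->D->refl->B->L'->A->R'->G->plug->G
Char 3 ('C'): step: R->3, L=7; C->plug->C->R->F->L->A->refl->G->L'->D->R'->G->plug->G
Char 4 ('G'): step: R->4, L=7; G->plug->G->R->H->L->F->refl->C->L'->B->R'->D->plug->H
Char 5 ('G'): step: R->5, L=7; G->plug->G->R->E->L->E->refl->H->L'->G->R'->F->plug->F
Char 6 ('H'): step: R->6, L=7; H->plug->D->R->A->L->B->refl->D->L'->C->R'->H->plug->D
Char 7 ('G'): step: R->7, L=7; G->plug->G->R->B->L->C->refl->F->L'->H->R'->C->plug->C
Char 8 ('G'): step: R->0, L->0 (L advanced); G->plug->G->R->E->L->H->refl->E->L'->G->R'->B->plug->B
Char 9 ('D'): step: R->1, L=0; D->plug->H->R->B->L->C->refl->F->L'->C->R'->B->plug->B
Char 10 ('A'): step: R->2, L=0; A->plug->A->R->B->L->C->refl->F->L'->C->R'->E->plug->E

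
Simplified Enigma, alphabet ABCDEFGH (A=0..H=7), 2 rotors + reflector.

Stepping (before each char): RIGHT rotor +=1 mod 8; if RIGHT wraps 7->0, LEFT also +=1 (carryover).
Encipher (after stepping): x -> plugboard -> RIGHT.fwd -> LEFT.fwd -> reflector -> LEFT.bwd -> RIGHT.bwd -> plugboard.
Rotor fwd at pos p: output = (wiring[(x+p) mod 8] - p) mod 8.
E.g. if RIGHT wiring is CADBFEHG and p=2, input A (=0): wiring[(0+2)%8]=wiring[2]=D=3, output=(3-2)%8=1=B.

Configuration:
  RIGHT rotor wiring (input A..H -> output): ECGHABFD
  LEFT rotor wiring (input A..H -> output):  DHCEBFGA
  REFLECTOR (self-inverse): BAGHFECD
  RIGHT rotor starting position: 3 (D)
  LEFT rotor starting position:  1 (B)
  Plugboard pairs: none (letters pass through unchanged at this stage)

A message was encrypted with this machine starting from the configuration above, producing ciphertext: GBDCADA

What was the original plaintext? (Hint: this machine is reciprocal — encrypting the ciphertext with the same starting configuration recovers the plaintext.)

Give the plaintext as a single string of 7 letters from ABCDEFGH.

Char 1 ('G'): step: R->4, L=1; G->plug->G->R->C->L->D->refl->H->L'->G->R'->F->plug->F
Char 2 ('B'): step: R->5, L=1; B->plug->B->R->A->L->G->refl->C->L'->H->R'->D->plug->D
Char 3 ('D'): step: R->6, L=1; D->plug->D->R->E->L->E->refl->F->L'->F->R'->B->plug->B
Char 4 ('C'): step: R->7, L=1; C->plug->C->R->D->L->A->refl->B->L'->B->R'->F->plug->F
Char 5 ('A'): step: R->0, L->2 (L advanced); A->plug->A->R->E->L->E->refl->F->L'->H->R'->D->plug->D
Char 6 ('D'): step: R->1, L=2; D->plug->D->R->H->L->F->refl->E->L'->E->R'->F->plug->F
Char 7 ('A'): step: R->2, L=2; A->plug->A->R->E->L->E->refl->F->L'->H->R'->D->plug->D

Answer: FDBFDFD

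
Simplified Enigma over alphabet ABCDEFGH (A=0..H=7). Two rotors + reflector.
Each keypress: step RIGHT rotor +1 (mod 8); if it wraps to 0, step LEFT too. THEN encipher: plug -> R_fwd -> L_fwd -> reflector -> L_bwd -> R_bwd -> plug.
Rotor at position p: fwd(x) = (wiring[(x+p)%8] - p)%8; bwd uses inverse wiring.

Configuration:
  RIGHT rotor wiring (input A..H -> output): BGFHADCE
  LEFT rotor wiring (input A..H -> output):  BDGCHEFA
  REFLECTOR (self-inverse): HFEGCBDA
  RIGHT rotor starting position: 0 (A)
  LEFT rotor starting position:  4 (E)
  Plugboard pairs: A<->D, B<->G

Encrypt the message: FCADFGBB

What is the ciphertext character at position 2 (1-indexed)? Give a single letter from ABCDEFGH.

Char 1 ('F'): step: R->1, L=4; F->plug->F->R->B->L->A->refl->H->L'->F->R'->A->plug->D
Char 2 ('C'): step: R->2, L=4; C->plug->C->R->G->L->C->refl->E->L'->D->R'->A->plug->D

D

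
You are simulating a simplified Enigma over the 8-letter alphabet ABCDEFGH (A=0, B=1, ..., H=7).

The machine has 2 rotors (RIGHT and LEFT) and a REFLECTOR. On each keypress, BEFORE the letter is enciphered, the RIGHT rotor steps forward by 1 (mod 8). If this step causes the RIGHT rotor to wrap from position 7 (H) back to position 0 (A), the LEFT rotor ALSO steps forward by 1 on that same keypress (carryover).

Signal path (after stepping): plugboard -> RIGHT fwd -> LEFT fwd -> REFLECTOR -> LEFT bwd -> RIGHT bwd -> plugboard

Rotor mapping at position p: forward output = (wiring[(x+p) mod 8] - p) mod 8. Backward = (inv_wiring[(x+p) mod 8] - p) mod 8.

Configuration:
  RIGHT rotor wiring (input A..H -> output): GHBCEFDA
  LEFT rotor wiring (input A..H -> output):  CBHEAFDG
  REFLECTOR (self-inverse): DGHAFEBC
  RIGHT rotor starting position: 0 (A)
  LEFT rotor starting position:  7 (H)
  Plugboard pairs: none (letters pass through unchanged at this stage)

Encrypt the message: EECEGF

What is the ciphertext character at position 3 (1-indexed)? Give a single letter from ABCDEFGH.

Char 1 ('E'): step: R->1, L=7; E->plug->E->R->E->L->F->refl->E->L'->H->R'->G->plug->G
Char 2 ('E'): step: R->2, L=7; E->plug->E->R->B->L->D->refl->A->L'->D->R'->D->plug->D
Char 3 ('C'): step: R->3, L=7; C->plug->C->R->C->L->C->refl->H->L'->A->R'->D->plug->D

D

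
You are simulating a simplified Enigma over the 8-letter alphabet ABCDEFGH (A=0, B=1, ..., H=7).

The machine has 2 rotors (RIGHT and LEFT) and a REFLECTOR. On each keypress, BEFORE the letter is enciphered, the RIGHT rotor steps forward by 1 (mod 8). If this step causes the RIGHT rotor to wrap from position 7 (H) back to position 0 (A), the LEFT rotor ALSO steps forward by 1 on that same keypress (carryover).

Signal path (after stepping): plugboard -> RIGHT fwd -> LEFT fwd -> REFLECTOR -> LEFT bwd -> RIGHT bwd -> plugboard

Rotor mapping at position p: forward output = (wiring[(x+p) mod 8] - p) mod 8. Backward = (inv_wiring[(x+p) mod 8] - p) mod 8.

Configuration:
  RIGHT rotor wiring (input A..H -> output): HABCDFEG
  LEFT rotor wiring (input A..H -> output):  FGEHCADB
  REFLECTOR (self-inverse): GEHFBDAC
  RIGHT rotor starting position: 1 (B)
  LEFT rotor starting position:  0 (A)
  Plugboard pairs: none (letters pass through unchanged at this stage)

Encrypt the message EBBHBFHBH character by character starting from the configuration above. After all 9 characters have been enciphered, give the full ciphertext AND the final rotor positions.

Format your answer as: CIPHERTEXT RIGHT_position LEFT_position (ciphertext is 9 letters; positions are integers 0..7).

Char 1 ('E'): step: R->2, L=0; E->plug->E->R->C->L->E->refl->B->L'->H->R'->A->plug->A
Char 2 ('B'): step: R->3, L=0; B->plug->B->R->A->L->F->refl->D->L'->G->R'->H->plug->H
Char 3 ('B'): step: R->4, L=0; B->plug->B->R->B->L->G->refl->A->L'->F->R'->G->plug->G
Char 4 ('H'): step: R->5, L=0; H->plug->H->R->G->L->D->refl->F->L'->A->R'->A->plug->A
Char 5 ('B'): step: R->6, L=0; B->plug->B->R->A->L->F->refl->D->L'->G->R'->A->plug->A
Char 6 ('F'): step: R->7, L=0; F->plug->F->R->E->L->C->refl->H->L'->D->R'->E->plug->E
Char 7 ('H'): step: R->0, L->1 (L advanced); H->plug->H->R->G->L->A->refl->G->L'->C->R'->D->plug->D
Char 8 ('B'): step: R->1, L=1; B->plug->B->R->A->L->F->refl->D->L'->B->R'->C->plug->C
Char 9 ('H'): step: R->2, L=1; H->plug->H->R->G->L->A->refl->G->L'->C->R'->E->plug->E
Final: ciphertext=AHGAAEDCE, RIGHT=2, LEFT=1

Answer: AHGAAEDCE 2 1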